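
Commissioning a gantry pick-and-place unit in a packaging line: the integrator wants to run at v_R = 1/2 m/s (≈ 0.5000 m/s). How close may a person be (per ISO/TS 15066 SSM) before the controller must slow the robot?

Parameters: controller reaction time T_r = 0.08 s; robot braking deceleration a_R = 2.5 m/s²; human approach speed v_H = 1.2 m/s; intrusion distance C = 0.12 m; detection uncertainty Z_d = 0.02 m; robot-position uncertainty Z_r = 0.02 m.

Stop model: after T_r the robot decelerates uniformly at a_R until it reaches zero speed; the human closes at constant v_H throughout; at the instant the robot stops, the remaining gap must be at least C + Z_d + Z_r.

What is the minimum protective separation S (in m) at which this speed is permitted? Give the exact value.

T_s = v_R/a_R = (1/2)/(5/2) = 0.2000 s
robot covers v_R·T_r = 0.5000·0.0800 = 0.0400 m before braking
robot under decel: 0.5000²/(2·2.5000) = 0.0500 m
human over T_r+T_s: 1.2000·(0.0800+0.2000) = 0.3360 m
margins: 0.1200+0.0200+0.0200 = 0.1600 m
S_min ≈ 0.0400+0.0500+0.3360+0.1600  ⇒  S_min = 293/500 m

S_min = 293/500 m = 0.5860 m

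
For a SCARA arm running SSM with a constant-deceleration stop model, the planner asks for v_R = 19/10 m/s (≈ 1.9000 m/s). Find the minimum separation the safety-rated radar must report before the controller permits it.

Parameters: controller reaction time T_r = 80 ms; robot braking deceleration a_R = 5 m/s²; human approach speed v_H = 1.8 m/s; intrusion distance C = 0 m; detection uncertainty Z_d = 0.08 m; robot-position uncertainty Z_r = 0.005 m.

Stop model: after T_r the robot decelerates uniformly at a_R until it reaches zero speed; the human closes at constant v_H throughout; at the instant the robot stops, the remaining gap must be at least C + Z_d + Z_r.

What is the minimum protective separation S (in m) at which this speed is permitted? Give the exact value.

T_s = v_R/a_R = (19/10)/5 = 0.3800 s
reaction-phase robot travel = 1.9000·0.0800 = 0.1520 m
robot covers 1.9000·0.3800 − ½·5.0000·0.3800² = 0.3610 m while stopping
human closes 1.8000·0.4600 = 0.8280 m
C+Z_d+Z_r = 0.0000+0.0800+0.0050 = 0.0850 m
S_min ≈ 0.1520+0.3610+0.8280+0.0850  ⇒  S_min = 713/500 m

S_min = 713/500 m = 1.4260 m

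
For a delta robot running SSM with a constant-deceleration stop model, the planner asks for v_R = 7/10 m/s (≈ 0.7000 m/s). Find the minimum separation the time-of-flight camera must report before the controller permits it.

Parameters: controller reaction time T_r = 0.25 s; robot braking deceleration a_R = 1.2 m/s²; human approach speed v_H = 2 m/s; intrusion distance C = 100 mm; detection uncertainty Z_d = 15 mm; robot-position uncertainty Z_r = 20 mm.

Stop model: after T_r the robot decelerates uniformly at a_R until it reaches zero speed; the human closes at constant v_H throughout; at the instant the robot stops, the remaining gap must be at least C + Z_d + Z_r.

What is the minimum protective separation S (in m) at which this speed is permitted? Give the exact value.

braking lasts T_s = (7/10)/(6/5) = 0.5833 s
reaction-phase robot travel = 0.7000·0.2500 = 0.1750 m
robot under decel: 0.7000²/(2·1.2000) = 0.2042 m
human closes 2.0000·0.8333 = 1.6667 m
C+Z_d+Z_r = 0.1000+0.0150+0.0200 = 0.1350 m
S_min ≈ 0.1750+0.2042+1.6667+0.1350  ⇒  S_min = 2617/1200 m

S_min = 2617/1200 m = 2.1808 m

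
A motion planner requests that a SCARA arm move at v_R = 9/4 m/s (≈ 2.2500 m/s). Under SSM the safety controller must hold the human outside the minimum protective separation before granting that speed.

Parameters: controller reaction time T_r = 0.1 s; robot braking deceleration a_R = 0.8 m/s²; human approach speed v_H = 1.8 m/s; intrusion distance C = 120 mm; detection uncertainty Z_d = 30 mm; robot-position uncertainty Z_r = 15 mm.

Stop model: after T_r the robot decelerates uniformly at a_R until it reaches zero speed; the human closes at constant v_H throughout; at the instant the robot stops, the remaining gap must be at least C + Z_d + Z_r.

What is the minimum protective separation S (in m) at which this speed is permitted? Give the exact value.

S_min = 28149/3200 m = 8.7966 m

stop time T_s = (9/4)/(4/5) = 2.8125 s
robot covers v_R·T_r = 2.2500·0.1000 = 0.2250 m before braking
braking distance = 2.2500²/(2·0.8000) = 3.1641 m
human over T_r+T_s: 1.8000·(0.1000+2.8125) = 5.2425 m
margins: 0.1200+0.0300+0.0150 = 0.1650 m
S_min ≈ 0.2250+3.1641+5.2425+0.1650  ⇒  S_min = 28149/3200 m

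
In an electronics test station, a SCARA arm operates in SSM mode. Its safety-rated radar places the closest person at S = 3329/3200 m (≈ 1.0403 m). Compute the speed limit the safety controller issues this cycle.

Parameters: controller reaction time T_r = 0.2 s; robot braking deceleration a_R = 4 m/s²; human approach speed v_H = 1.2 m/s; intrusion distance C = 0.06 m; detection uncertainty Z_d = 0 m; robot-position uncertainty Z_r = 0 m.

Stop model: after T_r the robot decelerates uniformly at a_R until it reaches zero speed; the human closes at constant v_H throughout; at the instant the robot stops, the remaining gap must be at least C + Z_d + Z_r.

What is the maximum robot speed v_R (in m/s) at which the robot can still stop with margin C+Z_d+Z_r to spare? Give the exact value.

v_R_max = 23/20 m/s = 1.1500 m/s

at the boundary: (1/8)·v² + (1/2)·v + (-2369/3200) = 0
  disc = (1/2)² − 4·(1/8)·(-2369/3200) = 3969/6400 ; √disc = 63/80
  v_R = (−(1/2) + 63/80) / (2·(1/8)) = 23/20 m/s
check:
braking lasts T_s = (23/20)/4 = 0.2875 s
robot in T_r: 1.1500·0.2000 = 0.2300 m
robot under decel: 1.1500²/(2·4.0000) = 0.1653 m
human over T_r+T_s: 1.2000·(0.2000+0.2875) = 0.5850 m
margins: 0.0600+0.0000+0.0000 = 0.0600 m
sum ≈ 0.2300+0.1653+0.5850+0.0600 ≈ 1.0403 m = S ✓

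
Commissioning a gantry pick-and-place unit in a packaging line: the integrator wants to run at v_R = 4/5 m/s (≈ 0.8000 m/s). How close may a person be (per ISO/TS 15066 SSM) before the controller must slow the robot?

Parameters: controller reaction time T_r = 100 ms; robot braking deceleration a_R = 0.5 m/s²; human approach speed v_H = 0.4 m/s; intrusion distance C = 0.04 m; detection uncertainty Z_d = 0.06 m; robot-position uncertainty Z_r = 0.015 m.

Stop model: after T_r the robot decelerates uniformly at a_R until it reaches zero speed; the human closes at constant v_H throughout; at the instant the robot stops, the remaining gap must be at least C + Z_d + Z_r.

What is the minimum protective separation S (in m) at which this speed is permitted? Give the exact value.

T_s = v_R/a_R = (4/5)/(1/2) = 1.6000 s
reaction-phase robot travel = 0.8000·0.1000 = 0.0800 m
robot covers 0.8000·1.6000 − ½·0.5000·1.6000² = 0.6400 m while stopping
human over T_r+T_s: 0.4000·(0.1000+1.6000) = 0.6800 m
residual clearance needed = 0.0400+0.0600+0.0150 = 0.1150 m
S_min ≈ 0.0800+0.6400+0.6800+0.1150  ⇒  S_min = 303/200 m

S_min = 303/200 m = 1.5150 m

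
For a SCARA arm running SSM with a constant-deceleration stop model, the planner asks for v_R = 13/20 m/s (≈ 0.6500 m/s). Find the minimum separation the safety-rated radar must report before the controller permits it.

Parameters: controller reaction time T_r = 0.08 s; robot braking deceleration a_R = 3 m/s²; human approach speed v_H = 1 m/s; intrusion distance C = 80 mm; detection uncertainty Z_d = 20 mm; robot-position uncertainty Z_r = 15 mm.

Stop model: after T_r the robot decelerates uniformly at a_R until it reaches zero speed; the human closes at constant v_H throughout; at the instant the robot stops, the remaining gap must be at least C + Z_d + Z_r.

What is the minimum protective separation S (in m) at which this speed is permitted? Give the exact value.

T_s = v_R/a_R = (13/20)/3 = 0.2167 s
reaction-phase robot travel = 0.6500·0.0800 = 0.0520 m
robot under decel: 0.6500²/(2·3.0000) = 0.0704 m
person approaches 1.0000·(0.0800+0.2167) = 0.2967 m
residual clearance needed = 0.0800+0.0200+0.0150 = 0.1150 m
S_min ≈ 0.0520+0.0704+0.2967+0.1150  ⇒  S_min = 6409/12000 m

S_min = 6409/12000 m = 0.5341 m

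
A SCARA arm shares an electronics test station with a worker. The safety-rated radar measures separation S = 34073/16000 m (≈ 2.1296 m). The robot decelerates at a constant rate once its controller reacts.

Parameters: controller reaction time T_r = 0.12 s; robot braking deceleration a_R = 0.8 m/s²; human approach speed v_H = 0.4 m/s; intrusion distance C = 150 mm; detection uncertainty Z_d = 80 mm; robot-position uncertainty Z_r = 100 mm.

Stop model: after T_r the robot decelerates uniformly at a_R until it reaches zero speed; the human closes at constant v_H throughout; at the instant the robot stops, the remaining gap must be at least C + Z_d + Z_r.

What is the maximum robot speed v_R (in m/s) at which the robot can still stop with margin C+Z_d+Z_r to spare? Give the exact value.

v_R_max = 5/4 m/s = 1.2500 m/s

at the boundary: (5/8)·v² + (31/50)·v + (-1121/640) = 0
  disc = (31/50)² − 4·(5/8)·(-1121/640) = 762129/160000 ; √disc = 873/400
  v_R = (−(31/50) + 873/400) / (2·(5/8)) = 5/4 m/s
check:
T_s = v_R/a_R = (5/4)/(4/5) = 1.5625 s
robot covers v_R·T_r = 1.2500·0.1200 = 0.1500 m before braking
robot under decel: 1.2500²/(2·0.8000) = 0.9766 m
human closes 0.4000·1.6825 = 0.6730 m
margins: 0.1500+0.0800+0.1000 = 0.3300 m
sum ≈ 0.1500+0.9766+0.6730+0.3300 ≈ 2.1296 m = S ✓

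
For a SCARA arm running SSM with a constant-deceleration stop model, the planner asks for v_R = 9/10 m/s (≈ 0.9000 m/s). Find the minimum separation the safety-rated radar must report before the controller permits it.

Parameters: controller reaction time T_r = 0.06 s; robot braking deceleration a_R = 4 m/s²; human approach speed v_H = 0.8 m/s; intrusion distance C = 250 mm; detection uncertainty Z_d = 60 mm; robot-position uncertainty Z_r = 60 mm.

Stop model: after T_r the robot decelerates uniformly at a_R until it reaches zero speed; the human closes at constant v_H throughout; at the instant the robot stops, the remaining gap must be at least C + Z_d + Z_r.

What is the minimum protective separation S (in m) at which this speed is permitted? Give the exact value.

S_min = 3013/4000 m = 0.7532 m

braking lasts T_s = (9/10)/4 = 0.2250 s
reaction-phase robot travel = 0.9000·0.0600 = 0.0540 m
robot under decel: 0.9000²/(2·4.0000) = 0.1013 m
person approaches 0.8000·(0.0600+0.2250) = 0.2280 m
residual clearance needed = 0.2500+0.0600+0.0600 = 0.3700 m
S_min ≈ 0.0540+0.1013+0.2280+0.3700  ⇒  S_min = 3013/4000 m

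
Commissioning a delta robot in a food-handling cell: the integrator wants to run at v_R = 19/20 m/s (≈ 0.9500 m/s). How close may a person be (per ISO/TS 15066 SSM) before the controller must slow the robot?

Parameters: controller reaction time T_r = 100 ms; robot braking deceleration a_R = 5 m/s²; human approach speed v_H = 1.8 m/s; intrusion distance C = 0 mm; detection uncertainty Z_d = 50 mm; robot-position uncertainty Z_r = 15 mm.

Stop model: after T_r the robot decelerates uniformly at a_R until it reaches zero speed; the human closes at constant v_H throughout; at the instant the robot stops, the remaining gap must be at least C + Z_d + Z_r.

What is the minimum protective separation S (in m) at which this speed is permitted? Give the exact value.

stop time T_s = (19/20)/5 = 0.1900 s
robot covers v_R·T_r = 0.9500·0.1000 = 0.0950 m before braking
robot under decel: 0.9500²/(2·5.0000) = 0.0902 m
person approaches 1.8000·(0.1000+0.1900) = 0.5220 m
margins: 0.0000+0.0500+0.0150 = 0.0650 m
S_min ≈ 0.0950+0.0902+0.5220+0.0650  ⇒  S_min = 3089/4000 m

S_min = 3089/4000 m = 0.7722 m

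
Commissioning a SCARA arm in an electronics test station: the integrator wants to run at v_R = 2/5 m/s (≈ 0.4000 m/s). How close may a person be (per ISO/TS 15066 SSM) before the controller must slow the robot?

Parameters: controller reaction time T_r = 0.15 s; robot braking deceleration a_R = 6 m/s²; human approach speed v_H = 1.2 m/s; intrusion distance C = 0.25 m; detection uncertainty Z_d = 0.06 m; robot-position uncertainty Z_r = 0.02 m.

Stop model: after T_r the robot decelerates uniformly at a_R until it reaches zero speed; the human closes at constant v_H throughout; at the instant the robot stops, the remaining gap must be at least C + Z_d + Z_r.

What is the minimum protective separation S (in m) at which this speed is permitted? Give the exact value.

stop time T_s = (2/5)/6 = 0.0667 s
robot in T_r: 0.4000·0.1500 = 0.0600 m
robot covers 0.4000·0.0667 − ½·6.0000·0.0667² = 0.0133 m while stopping
human over T_r+T_s: 1.2000·(0.1500+0.0667) = 0.2600 m
residual clearance needed = 0.2500+0.0600+0.0200 = 0.3300 m
S_min ≈ 0.0600+0.0133+0.2600+0.3300  ⇒  S_min = 199/300 m

S_min = 199/300 m = 0.6633 m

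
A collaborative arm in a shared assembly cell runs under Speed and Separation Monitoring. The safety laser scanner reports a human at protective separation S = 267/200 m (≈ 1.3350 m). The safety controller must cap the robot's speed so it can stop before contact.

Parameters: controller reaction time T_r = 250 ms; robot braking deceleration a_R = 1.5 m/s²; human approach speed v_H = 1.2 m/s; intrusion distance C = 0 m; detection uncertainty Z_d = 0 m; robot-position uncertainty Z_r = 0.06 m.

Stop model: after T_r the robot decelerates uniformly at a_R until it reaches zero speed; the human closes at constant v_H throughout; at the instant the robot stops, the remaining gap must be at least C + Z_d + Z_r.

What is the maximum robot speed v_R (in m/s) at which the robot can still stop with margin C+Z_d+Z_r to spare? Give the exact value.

at the boundary: (1/3)·v² + (21/20)·v + (-39/40) = 0
  disc = (21/20)² − 4·(1/3)·(-39/40) = 961/400 ; √disc = 31/20
  v_R = (−(21/20) + 31/20) / (2·(1/3)) = 3/4 m/s
check:
stop time T_s = (3/4)/(3/2) = 0.5000 s
robot in T_r: 0.7500·0.2500 = 0.1875 m
robot under decel: 0.7500²/(2·1.5000) = 0.1875 m
human closes 1.2000·0.7500 = 0.9000 m
residual clearance needed = 0.0000+0.0000+0.0600 = 0.0600 m
sum ≈ 0.1875+0.1875+0.9000+0.0600 ≈ 1.3350 m = S ✓

v_R_max = 3/4 m/s = 0.7500 m/s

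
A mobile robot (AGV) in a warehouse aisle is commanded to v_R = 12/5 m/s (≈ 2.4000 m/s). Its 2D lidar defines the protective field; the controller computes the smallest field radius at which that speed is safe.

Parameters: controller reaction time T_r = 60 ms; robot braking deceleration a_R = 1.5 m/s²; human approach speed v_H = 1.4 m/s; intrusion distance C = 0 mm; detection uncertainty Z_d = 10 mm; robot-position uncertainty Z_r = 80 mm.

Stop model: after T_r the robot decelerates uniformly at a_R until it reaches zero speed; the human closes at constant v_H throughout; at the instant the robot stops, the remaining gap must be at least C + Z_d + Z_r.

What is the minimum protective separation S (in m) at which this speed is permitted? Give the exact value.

braking lasts T_s = (12/5)/(3/2) = 1.6000 s
robot covers v_R·T_r = 2.4000·0.0600 = 0.1440 m before braking
braking distance = 2.4000²/(2·1.5000) = 1.9200 m
human closes 1.4000·1.6600 = 2.3240 m
C+Z_d+Z_r = 0.0000+0.0100+0.0800 = 0.0900 m
S_min ≈ 0.1440+1.9200+2.3240+0.0900  ⇒  S_min = 2239/500 m

S_min = 2239/500 m = 4.4780 m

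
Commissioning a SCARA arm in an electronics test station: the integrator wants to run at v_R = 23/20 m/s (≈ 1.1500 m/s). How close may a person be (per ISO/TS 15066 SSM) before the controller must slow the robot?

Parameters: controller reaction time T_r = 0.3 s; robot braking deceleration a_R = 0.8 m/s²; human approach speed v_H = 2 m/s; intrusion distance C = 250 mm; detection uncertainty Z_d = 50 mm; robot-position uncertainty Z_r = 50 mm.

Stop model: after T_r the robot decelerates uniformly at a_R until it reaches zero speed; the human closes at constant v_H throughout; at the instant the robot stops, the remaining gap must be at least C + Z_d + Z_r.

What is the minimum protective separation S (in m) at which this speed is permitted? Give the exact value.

T_s = v_R/a_R = (23/20)/(4/5) = 1.4375 s
robot in T_r: 1.1500·0.3000 = 0.3450 m
robot covers 1.1500·1.4375 − ½·0.8000·1.4375² = 0.8266 m while stopping
person approaches 2.0000·(0.3000+1.4375) = 3.4750 m
C+Z_d+Z_r = 0.2500+0.0500+0.0500 = 0.3500 m
S_min ≈ 0.3450+0.8266+3.4750+0.3500  ⇒  S_min = 15989/3200 m

S_min = 15989/3200 m = 4.9966 m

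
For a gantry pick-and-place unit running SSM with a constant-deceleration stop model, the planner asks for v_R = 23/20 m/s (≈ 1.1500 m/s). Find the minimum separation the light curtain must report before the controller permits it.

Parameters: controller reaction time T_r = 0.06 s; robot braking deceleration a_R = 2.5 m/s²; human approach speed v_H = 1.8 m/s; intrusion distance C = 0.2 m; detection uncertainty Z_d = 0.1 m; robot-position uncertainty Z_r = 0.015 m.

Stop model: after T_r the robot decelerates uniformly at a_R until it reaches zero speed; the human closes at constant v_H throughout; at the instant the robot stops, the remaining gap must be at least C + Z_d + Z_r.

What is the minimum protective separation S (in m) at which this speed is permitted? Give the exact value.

S_min = 3169/2000 m = 1.5845 m

stop time T_s = (23/20)/(5/2) = 0.4600 s
reaction-phase robot travel = 1.1500·0.0600 = 0.0690 m
braking distance = 1.1500²/(2·2.5000) = 0.2645 m
human closes 1.8000·0.5200 = 0.9360 m
margins: 0.2000+0.1000+0.0150 = 0.3150 m
S_min ≈ 0.0690+0.2645+0.9360+0.3150  ⇒  S_min = 3169/2000 m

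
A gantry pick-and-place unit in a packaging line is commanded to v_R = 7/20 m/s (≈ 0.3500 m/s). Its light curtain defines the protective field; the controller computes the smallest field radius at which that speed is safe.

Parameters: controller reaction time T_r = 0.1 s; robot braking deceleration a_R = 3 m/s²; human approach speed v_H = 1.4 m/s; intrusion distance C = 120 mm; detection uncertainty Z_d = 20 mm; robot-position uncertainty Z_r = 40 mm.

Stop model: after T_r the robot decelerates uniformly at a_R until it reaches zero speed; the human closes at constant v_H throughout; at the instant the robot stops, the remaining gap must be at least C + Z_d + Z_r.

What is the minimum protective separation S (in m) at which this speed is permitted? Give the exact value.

S_min = 431/800 m = 0.5387 m

braking lasts T_s = (7/20)/3 = 0.1167 s
robot covers v_R·T_r = 0.3500·0.1000 = 0.0350 m before braking
braking distance = 0.3500²/(2·3.0000) = 0.0204 m
person approaches 1.4000·(0.1000+0.1167) = 0.3033 m
residual clearance needed = 0.1200+0.0200+0.0400 = 0.1800 m
S_min ≈ 0.0350+0.0204+0.3033+0.1800  ⇒  S_min = 431/800 m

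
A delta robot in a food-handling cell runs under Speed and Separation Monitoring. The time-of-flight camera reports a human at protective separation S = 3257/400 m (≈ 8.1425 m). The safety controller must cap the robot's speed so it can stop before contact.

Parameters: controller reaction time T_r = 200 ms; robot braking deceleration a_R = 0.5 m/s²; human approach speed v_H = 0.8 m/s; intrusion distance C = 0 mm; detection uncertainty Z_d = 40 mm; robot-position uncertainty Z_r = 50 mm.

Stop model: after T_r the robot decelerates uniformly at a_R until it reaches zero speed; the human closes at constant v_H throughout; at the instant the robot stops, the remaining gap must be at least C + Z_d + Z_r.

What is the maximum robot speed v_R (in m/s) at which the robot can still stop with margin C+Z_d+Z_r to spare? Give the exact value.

v_R_max = 41/20 m/s = 2.0500 m/s

quadratic (1)·v² + (9/5)·v + (-3157/400) = 0
  disc = (9/5)² − 4·(1)·(-3157/400) = 3481/100 ; √disc = 59/10
  v_R = (−(9/5) + 59/10) / (2·(1)) = 41/20 m/s
check:
stop time T_s = (41/20)/(1/2) = 4.1000 s
reaction-phase robot travel = 2.0500·0.2000 = 0.4100 m
braking distance = 2.0500²/(2·0.5000) = 4.2025 m
human over T_r+T_s: 0.8000·(0.2000+4.1000) = 3.4400 m
residual clearance needed = 0.0000+0.0400+0.0500 = 0.0900 m
sum ≈ 0.4100+4.2025+3.4400+0.0900 ≈ 8.1425 m = S ✓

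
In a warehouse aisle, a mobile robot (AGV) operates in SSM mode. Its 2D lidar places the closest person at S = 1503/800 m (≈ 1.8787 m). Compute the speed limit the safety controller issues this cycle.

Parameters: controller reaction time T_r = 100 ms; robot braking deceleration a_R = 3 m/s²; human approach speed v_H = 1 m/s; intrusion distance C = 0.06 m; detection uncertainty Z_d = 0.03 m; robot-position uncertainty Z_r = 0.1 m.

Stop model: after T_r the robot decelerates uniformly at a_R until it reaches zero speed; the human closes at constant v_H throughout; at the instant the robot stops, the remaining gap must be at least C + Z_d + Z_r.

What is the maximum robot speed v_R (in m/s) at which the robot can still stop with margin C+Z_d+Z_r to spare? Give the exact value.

v_R_max = 41/20 m/s = 2.0500 m/s

collect terms ⇒ (1/6)·v_R² + (13/30)·v_R + (-1271/800) = 0
  disc = (13/30)² − 4·(1/6)·(-1271/800) = 4489/3600 ; √disc = 67/60
  v_R = (−(13/30) + 67/60) / (2·(1/6)) = 41/20 m/s
check:
braking lasts T_s = (41/20)/3 = 0.6833 s
robot in T_r: 2.0500·0.1000 = 0.2050 m
braking distance = 2.0500²/(2·3.0000) = 0.7004 m
human over T_r+T_s: 1.0000·(0.1000+0.6833) = 0.7833 m
margins: 0.0600+0.0300+0.1000 = 0.1900 m
sum ≈ 0.2050+0.7004+0.7833+0.1900 ≈ 1.8787 m = S ✓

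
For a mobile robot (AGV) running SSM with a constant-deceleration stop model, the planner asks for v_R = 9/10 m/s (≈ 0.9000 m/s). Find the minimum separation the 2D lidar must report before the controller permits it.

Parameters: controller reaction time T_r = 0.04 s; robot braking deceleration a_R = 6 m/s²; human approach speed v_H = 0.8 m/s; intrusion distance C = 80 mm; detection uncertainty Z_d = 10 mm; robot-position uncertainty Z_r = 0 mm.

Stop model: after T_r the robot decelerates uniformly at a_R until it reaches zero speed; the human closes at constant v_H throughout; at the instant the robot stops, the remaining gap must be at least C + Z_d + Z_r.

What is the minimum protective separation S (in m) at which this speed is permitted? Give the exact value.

braking lasts T_s = (9/10)/6 = 0.1500 s
robot covers v_R·T_r = 0.9000·0.0400 = 0.0360 m before braking
robot covers 0.9000·0.1500 − ½·6.0000·0.1500² = 0.0675 m while stopping
human over T_r+T_s: 0.8000·(0.0400+0.1500) = 0.1520 m
residual clearance needed = 0.0800+0.0100+0.0000 = 0.0900 m
S_min ≈ 0.0360+0.0675+0.1520+0.0900  ⇒  S_min = 691/2000 m

S_min = 691/2000 m = 0.3455 m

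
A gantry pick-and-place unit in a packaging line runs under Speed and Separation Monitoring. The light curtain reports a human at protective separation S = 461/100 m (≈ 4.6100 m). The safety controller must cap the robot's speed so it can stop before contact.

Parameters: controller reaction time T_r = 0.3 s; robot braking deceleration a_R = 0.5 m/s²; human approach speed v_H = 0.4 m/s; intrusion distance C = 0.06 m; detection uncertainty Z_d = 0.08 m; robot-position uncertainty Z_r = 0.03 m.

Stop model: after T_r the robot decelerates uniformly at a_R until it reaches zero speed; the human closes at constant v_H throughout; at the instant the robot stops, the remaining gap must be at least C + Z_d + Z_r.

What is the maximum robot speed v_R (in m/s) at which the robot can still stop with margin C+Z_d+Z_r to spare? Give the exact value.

collect terms ⇒ (1)·v_R² + (11/10)·v_R + (-108/25) = 0
  disc = (11/10)² − 4·(1)·(-108/25) = 1849/100 ; √disc = 43/10
  v_R = (−(11/10) + 43/10) / (2·(1)) = 8/5 m/s
check:
braking lasts T_s = (8/5)/(1/2) = 3.2000 s
reaction-phase robot travel = 1.6000·0.3000 = 0.4800 m
robot covers 1.6000·3.2000 − ½·0.5000·3.2000² = 2.5600 m while stopping
human over T_r+T_s: 0.4000·(0.3000+3.2000) = 1.4000 m
residual clearance needed = 0.0600+0.0800+0.0300 = 0.1700 m
sum ≈ 0.4800+2.5600+1.4000+0.1700 ≈ 4.6100 m = S ✓

v_R_max = 8/5 m/s = 1.6000 m/s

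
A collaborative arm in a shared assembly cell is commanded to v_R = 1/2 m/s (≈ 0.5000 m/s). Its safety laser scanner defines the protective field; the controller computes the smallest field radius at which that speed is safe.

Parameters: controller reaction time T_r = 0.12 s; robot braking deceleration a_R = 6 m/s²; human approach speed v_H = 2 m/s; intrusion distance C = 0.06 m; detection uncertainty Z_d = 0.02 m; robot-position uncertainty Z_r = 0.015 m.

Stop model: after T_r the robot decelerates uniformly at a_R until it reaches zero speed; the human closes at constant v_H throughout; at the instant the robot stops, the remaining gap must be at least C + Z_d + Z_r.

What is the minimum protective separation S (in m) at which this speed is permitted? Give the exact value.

S_min = 233/400 m = 0.5825 m

stop time T_s = (1/2)/6 = 0.0833 s
robot in T_r: 0.5000·0.1200 = 0.0600 m
braking distance = 0.5000²/(2·6.0000) = 0.0208 m
human closes 2.0000·0.2033 = 0.4067 m
margins: 0.0600+0.0200+0.0150 = 0.0950 m
S_min ≈ 0.0600+0.0208+0.4067+0.0950  ⇒  S_min = 233/400 m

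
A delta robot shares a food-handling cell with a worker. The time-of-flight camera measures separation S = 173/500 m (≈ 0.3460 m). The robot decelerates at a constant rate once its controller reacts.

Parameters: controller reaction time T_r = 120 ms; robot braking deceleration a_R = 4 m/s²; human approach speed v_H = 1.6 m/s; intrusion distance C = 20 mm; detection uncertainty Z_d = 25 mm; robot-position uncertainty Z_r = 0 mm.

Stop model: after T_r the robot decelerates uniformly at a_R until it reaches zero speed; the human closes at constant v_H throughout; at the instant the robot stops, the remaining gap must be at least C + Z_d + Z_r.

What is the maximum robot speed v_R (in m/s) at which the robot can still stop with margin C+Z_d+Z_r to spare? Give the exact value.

quadratic (1/8)·v² + (13/25)·v + (-109/1000) = 0
  disc = (13/25)² − 4·(1/8)·(-109/1000) = 3249/10000 ; √disc = 57/100
  v_R = (−(13/25) + 57/100) / (2·(1/8)) = 1/5 m/s
check:
braking lasts T_s = (1/5)/4 = 0.0500 s
robot in T_r: 0.2000·0.1200 = 0.0240 m
braking distance = 0.2000²/(2·4.0000) = 0.0050 m
person approaches 1.6000·(0.1200+0.0500) = 0.2720 m
residual clearance needed = 0.0200+0.0250+0.0000 = 0.0450 m
sum ≈ 0.0240+0.0050+0.2720+0.0450 ≈ 0.3460 m = S ✓

v_R_max = 1/5 m/s = 0.2000 m/s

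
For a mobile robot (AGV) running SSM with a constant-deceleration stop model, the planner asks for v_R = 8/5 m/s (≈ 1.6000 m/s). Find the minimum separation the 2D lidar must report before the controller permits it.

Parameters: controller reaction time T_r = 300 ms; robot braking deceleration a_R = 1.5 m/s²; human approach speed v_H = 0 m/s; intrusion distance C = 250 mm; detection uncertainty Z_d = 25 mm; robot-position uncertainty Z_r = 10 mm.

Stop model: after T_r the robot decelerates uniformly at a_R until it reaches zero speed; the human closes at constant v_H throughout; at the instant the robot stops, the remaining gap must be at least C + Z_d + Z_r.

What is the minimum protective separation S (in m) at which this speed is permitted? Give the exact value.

T_s = v_R/a_R = (8/5)/(3/2) = 1.0667 s
robot covers v_R·T_r = 1.6000·0.3000 = 0.4800 m before braking
braking distance = 1.6000²/(2·1.5000) = 0.8533 m
human closes 0.0000·1.3667 = 0.0000 m
margins: 0.2500+0.0250+0.0100 = 0.2850 m
S_min ≈ 0.4800+0.8533+0.0000+0.2850  ⇒  S_min = 971/600 m

S_min = 971/600 m = 1.6183 m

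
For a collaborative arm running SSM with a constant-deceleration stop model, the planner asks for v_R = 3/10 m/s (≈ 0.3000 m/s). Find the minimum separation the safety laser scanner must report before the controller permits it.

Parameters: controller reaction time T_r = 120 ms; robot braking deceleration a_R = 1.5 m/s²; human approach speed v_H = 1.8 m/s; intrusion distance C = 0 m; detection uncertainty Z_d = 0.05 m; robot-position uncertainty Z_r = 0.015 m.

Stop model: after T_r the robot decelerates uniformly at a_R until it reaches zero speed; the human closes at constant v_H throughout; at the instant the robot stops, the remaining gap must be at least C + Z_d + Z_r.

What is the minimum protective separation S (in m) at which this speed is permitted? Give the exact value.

T_s = v_R/a_R = (3/10)/(3/2) = 0.2000 s
robot in T_r: 0.3000·0.1200 = 0.0360 m
robot under decel: 0.3000²/(2·1.5000) = 0.0300 m
person approaches 1.8000·(0.1200+0.2000) = 0.5760 m
residual clearance needed = 0.0000+0.0500+0.0150 = 0.0650 m
S_min ≈ 0.0360+0.0300+0.5760+0.0650  ⇒  S_min = 707/1000 m

S_min = 707/1000 m = 0.7070 m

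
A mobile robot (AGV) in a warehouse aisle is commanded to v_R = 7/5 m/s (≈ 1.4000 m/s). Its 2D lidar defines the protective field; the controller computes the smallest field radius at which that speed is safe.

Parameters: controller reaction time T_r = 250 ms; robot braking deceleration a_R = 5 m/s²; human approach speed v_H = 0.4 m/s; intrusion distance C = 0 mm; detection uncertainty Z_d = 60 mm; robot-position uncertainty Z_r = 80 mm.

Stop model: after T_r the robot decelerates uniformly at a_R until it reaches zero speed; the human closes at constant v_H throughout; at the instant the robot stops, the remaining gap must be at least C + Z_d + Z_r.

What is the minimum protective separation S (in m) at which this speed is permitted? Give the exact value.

S_min = 449/500 m = 0.8980 m

stop time T_s = (7/5)/5 = 0.2800 s
reaction-phase robot travel = 1.4000·0.2500 = 0.3500 m
robot under decel: 1.4000²/(2·5.0000) = 0.1960 m
human closes 0.4000·0.5300 = 0.2120 m
margins: 0.0000+0.0600+0.0800 = 0.1400 m
S_min ≈ 0.3500+0.1960+0.2120+0.1400  ⇒  S_min = 449/500 m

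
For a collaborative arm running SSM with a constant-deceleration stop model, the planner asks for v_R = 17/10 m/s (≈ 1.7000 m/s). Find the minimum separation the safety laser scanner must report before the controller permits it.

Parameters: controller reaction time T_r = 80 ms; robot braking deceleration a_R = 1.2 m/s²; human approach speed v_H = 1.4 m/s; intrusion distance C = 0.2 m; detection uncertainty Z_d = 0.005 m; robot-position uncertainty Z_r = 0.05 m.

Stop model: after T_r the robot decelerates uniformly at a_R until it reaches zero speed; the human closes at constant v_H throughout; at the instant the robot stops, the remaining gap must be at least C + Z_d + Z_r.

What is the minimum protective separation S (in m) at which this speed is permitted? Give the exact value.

stop time T_s = (17/10)/(6/5) = 1.4167 s
reaction-phase robot travel = 1.7000·0.0800 = 0.1360 m
braking distance = 1.7000²/(2·1.2000) = 1.2042 m
person approaches 1.4000·(0.0800+1.4167) = 2.0953 m
C+Z_d+Z_r = 0.2000+0.0050+0.0500 = 0.2550 m
S_min ≈ 0.1360+1.2042+2.0953+0.2550  ⇒  S_min = 7381/2000 m

S_min = 7381/2000 m = 3.6905 m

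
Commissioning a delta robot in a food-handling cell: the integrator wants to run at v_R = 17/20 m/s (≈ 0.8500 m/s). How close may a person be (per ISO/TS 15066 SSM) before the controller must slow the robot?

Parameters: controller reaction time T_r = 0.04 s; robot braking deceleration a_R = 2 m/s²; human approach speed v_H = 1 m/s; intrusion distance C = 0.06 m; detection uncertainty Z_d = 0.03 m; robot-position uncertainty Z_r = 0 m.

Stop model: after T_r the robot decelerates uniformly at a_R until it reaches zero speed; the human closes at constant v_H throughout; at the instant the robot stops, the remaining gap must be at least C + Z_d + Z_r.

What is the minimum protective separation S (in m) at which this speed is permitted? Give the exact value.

S_min = 6157/8000 m = 0.7696 m

braking lasts T_s = (17/20)/2 = 0.4250 s
robot in T_r: 0.8500·0.0400 = 0.0340 m
robot covers 0.8500·0.4250 − ½·2.0000·0.4250² = 0.1806 m while stopping
person approaches 1.0000·(0.0400+0.4250) = 0.4650 m
residual clearance needed = 0.0600+0.0300+0.0000 = 0.0900 m
S_min ≈ 0.0340+0.1806+0.4650+0.0900  ⇒  S_min = 6157/8000 m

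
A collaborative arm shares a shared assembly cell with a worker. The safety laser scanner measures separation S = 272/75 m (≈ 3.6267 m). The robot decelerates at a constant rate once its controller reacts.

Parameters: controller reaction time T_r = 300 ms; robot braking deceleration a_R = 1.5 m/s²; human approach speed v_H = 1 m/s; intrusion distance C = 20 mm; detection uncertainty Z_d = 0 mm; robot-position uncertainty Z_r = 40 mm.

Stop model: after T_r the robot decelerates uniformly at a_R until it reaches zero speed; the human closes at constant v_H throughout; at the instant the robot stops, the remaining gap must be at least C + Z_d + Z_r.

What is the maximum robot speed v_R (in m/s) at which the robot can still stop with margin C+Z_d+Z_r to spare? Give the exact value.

v_R_max = 2 m/s = 2.0000 m/s

quadratic (1/3)·v² + (29/30)·v + (-49/15) = 0
  disc = (29/30)² − 4·(1/3)·(-49/15) = 529/100 ; √disc = 23/10
  v_R = (−(29/30) + 23/10) / (2·(1/3)) = 2 m/s
check:
braking lasts T_s = 2/(3/2) = 1.3333 s
robot in T_r: 2.0000·0.3000 = 0.6000 m
braking distance = 2.0000²/(2·1.5000) = 1.3333 m
person approaches 1.0000·(0.3000+1.3333) = 1.6333 m
C+Z_d+Z_r = 0.0200+0.0000+0.0400 = 0.0600 m
sum ≈ 0.6000+1.3333+1.6333+0.0600 ≈ 3.6267 m = S ✓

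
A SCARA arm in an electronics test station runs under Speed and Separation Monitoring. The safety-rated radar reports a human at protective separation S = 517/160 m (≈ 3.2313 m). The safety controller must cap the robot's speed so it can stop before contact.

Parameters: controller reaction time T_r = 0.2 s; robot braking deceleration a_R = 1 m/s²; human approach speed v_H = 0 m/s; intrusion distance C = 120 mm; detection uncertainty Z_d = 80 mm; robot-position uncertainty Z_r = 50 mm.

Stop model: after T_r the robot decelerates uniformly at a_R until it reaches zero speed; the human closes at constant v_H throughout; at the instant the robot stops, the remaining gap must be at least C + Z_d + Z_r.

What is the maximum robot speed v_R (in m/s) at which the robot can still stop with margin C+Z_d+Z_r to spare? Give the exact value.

quadratic (1/2)·v² + (1/5)·v + (-477/160) = 0
  disc = (1/5)² − 4·(1/2)·(-477/160) = 2401/400 ; √disc = 49/20
  v_R = (−(1/5) + 49/20) / (2·(1/2)) = 9/4 m/s
check:
T_s = v_R/a_R = (9/4)/1 = 2.2500 s
reaction-phase robot travel = 2.2500·0.2000 = 0.4500 m
robot covers 2.2500·2.2500 − ½·1.0000·2.2500² = 2.5312 m while stopping
person approaches 0.0000·(0.2000+2.2500) = 0.0000 m
margins: 0.1200+0.0800+0.0500 = 0.2500 m
sum ≈ 0.4500+2.5312+0.0000+0.2500 ≈ 3.2313 m = S ✓

v_R_max = 9/4 m/s = 2.2500 m/s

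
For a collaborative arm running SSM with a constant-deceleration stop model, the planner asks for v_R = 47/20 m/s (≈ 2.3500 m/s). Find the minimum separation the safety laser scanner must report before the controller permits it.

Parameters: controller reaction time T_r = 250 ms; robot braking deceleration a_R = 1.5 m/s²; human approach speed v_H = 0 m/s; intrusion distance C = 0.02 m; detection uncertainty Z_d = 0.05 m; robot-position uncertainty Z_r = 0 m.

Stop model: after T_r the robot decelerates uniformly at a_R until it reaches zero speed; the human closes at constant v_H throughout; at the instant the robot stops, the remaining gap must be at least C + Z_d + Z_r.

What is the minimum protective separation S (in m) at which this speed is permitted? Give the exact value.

stop time T_s = (47/20)/(3/2) = 1.5667 s
reaction-phase robot travel = 2.3500·0.2500 = 0.5875 m
braking distance = 2.3500²/(2·1.5000) = 1.8408 m
human closes 0.0000·1.8167 = 0.0000 m
residual clearance needed = 0.0200+0.0500+0.0000 = 0.0700 m
S_min ≈ 0.5875+1.8408+0.0000+0.0700  ⇒  S_min = 1499/600 m

S_min = 1499/600 m = 2.4983 m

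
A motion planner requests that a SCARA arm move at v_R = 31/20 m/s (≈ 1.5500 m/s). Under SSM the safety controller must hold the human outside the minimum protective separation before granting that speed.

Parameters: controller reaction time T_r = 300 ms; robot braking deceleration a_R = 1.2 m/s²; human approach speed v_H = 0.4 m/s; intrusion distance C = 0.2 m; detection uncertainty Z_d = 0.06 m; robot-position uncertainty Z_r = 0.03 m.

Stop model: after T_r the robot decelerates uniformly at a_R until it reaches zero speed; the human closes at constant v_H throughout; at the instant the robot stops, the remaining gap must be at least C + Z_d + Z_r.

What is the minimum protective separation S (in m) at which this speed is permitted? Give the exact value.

S_min = 2297/960 m = 2.3927 m

braking lasts T_s = (31/20)/(6/5) = 1.2917 s
reaction-phase robot travel = 1.5500·0.3000 = 0.4650 m
robot covers 1.5500·1.2917 − ½·1.2000·1.2917² = 1.0010 m while stopping
person approaches 0.4000·(0.3000+1.2917) = 0.6367 m
margins: 0.2000+0.0600+0.0300 = 0.2900 m
S_min ≈ 0.4650+1.0010+0.6367+0.2900  ⇒  S_min = 2297/960 m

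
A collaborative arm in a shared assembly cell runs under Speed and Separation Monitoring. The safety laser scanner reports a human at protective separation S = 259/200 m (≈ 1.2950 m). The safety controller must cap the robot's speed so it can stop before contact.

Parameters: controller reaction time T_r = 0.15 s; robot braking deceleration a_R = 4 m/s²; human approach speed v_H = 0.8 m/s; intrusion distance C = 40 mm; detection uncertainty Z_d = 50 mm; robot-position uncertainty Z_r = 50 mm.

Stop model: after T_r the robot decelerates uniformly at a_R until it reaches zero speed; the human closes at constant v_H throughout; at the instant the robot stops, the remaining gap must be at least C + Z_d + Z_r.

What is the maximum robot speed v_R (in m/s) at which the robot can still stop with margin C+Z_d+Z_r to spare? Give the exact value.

quadratic (1/8)·v² + (7/20)·v + (-207/200) = 0
  disc = (7/20)² − 4·(1/8)·(-207/200) = 16/25 ; √disc = 4/5
  v_R = (−(7/20) + 4/5) / (2·(1/8)) = 9/5 m/s
check:
stop time T_s = (9/5)/4 = 0.4500 s
robot in T_r: 1.8000·0.1500 = 0.2700 m
robot under decel: 1.8000²/(2·4.0000) = 0.4050 m
human over T_r+T_s: 0.8000·(0.1500+0.4500) = 0.4800 m
margins: 0.0400+0.0500+0.0500 = 0.1400 m
sum ≈ 0.2700+0.4050+0.4800+0.1400 ≈ 1.2950 m = S ✓

v_R_max = 9/5 m/s = 1.8000 m/s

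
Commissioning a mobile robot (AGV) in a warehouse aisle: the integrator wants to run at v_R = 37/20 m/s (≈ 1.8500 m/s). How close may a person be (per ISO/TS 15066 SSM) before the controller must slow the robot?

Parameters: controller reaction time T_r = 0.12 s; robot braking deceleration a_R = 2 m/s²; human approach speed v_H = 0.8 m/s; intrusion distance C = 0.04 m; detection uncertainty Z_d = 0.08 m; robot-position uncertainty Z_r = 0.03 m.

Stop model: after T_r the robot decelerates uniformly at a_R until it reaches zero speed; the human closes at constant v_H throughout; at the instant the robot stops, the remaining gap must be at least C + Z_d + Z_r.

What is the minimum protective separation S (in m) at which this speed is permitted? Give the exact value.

S_min = 16509/8000 m = 2.0636 m

stop time T_s = (37/20)/2 = 0.9250 s
reaction-phase robot travel = 1.8500·0.1200 = 0.2220 m
robot covers 1.8500·0.9250 − ½·2.0000·0.9250² = 0.8556 m while stopping
person approaches 0.8000·(0.1200+0.9250) = 0.8360 m
C+Z_d+Z_r = 0.0400+0.0800+0.0300 = 0.1500 m
S_min ≈ 0.2220+0.8556+0.8360+0.1500  ⇒  S_min = 16509/8000 m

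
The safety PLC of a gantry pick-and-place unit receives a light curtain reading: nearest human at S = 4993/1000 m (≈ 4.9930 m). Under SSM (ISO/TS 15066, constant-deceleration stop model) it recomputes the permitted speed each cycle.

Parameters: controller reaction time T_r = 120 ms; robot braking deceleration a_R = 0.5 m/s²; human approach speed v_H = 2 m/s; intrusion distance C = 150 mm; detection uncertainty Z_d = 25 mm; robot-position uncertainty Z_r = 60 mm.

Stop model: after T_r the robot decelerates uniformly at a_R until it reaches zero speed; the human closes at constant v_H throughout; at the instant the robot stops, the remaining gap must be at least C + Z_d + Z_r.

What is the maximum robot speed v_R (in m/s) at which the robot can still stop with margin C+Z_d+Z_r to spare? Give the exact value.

v_R_max = 9/10 m/s = 0.9000 m/s

quadratic (1)·v² + (103/25)·v + (-2259/500) = 0
  disc = (103/25)² − 4·(1)·(-2259/500) = 21904/625 ; √disc = 148/25
  v_R = (−(103/25) + 148/25) / (2·(1)) = 9/10 m/s
check:
braking lasts T_s = (9/10)/(1/2) = 1.8000 s
robot covers v_R·T_r = 0.9000·0.1200 = 0.1080 m before braking
robot under decel: 0.9000²/(2·0.5000) = 0.8100 m
person approaches 2.0000·(0.1200+1.8000) = 3.8400 m
residual clearance needed = 0.1500+0.0250+0.0600 = 0.2350 m
sum ≈ 0.1080+0.8100+3.8400+0.2350 ≈ 4.9930 m = S ✓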